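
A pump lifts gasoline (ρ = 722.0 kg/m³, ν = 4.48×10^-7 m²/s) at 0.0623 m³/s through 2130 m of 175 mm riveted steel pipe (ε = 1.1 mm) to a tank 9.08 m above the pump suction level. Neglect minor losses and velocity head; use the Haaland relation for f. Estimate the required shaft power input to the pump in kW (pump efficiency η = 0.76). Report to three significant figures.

P_shaft ≈ 84.3 kW

V = 4Q/(πD²) = 2.590 m/s; Re = 1.01×10^6; ε/D = 0.00629; f = 0.03273
h_f = f(L/D)V²/2g = 136.2 m
Total head H = z + h_f = 9.08 + 136.2 = 145.3 m
P_hyd = ρgQH = 722.0·9.81·0.0623·145.3 = 64.11 kW
P_shaft = P_hyd/η = 64.11/0.76 = 84.35 kW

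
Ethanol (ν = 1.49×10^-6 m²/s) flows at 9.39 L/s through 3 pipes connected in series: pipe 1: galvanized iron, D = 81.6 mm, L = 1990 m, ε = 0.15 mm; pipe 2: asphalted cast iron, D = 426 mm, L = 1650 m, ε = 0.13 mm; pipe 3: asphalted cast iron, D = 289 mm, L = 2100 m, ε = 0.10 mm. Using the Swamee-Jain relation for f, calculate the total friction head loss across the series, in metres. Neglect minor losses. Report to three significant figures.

H ≈ 100 m

Pipe 1: V = 1.796 m/s, Re = 9.83×10^4, ε/D = 0.00184, f = 0.02493, h_1 = f(L/D)V²/2g = 99.90 m
Pipe 2: V = 0.06588 m/s, Re = 1.88×10^4, ε/D = 3.05×10^-4, f = 0.02693, h_2 = f(L/D)V²/2g = 0.02308 m
Pipe 3: V = 0.1431 m/s, Re = 2.78×10^4, ε/D = 3.46×10^-4, f = 0.02480, h_3 = f(L/D)V²/2g = 0.1882 m
Series → Q common, losses add: H = Σh = 100.1 m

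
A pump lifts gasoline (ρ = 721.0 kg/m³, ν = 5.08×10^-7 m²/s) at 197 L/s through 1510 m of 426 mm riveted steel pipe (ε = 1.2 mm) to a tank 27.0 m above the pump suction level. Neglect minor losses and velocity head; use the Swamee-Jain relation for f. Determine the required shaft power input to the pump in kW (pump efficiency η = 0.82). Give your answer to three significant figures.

P_shaft ≈ 61.1 kW

V = 4Q/(πD²) = 1.382 m/s; Re = 1.16×10^6; ε/D = 0.00282; f = 0.02589
h_f = f(L/D)V²/2g = 8.937 m
Total head H = z + h_f = 27.0 + 8.937 = 35.94 m
P_hyd = ρgQH = 721.0·9.81·0.197·35.94 = 50.07 kW
P_shaft = P_hyd/η = 50.07/0.82 = 61.07 kW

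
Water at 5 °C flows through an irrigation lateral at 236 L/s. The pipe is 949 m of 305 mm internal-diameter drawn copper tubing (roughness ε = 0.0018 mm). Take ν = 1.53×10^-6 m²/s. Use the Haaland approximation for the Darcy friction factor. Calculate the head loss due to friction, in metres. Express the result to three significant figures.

h_f ≈ 20.8 m

V = 4Q/(πD²) = 4·0.236/(π·0.305²) = 3.230 m/s
Re = VD/ν = 3.230·0.305/1.53×10^-6 = 6.44×10^5 → turbulent
ε/D = 0.0018/305 = 5.90×10^-6
Haaland: f = 0.01257
h_f = f(L/D)V²/(2g) = 0.01257·(949/0.305)·3.230²/(2·9.81) = 20.80 m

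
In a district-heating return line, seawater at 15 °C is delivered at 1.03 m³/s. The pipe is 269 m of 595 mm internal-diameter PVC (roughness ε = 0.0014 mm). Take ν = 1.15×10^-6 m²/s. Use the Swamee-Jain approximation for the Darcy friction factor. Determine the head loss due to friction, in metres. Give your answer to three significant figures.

h_f ≈ 3.33 m

V = 4Q/(πD²) = 4·1.03/(π·0.595²) = 3.704 m/s
Re = VD/ν = 3.704·0.595/1.15×10^-6 = 1.92×10^6 → turbulent
ε/D = 0.0014/595 = 2.35×10^-6
Swamee-Jain: f = 0.01052
h_f = f(L/D)V²/(2g) = 0.01052·(269/0.595)·3.704²/(2·9.81) = 3.327 m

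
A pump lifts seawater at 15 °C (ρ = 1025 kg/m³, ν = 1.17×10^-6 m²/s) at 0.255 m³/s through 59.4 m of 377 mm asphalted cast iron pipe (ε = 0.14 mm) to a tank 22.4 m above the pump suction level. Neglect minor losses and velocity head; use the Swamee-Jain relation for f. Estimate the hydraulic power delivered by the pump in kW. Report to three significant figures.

P_hyd ≈ 59.2 kW

V = 4Q/(πD²) = 2.284 m/s; Re = 7.36×10^5; ε/D = 3.71×10^-4; f = 0.01657
h_f = f(L/D)V²/2g = 0.6943 m
Total head H = z + h_f = 22.4 + 0.6943 = 23.09 m
P_hyd = ρgQH = 1025·9.81·0.255·23.09 = 59.22 kW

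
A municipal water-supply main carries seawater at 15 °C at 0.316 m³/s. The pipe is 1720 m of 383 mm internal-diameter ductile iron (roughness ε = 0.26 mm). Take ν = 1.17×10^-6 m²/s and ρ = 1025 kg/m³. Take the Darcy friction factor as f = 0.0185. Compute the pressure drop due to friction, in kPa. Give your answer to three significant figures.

Δp ≈ 320 kPa

V = 4Q/(πD²) = 4·0.316/(π·0.383²) = 2.743 m/s
h_f = f(L/D)V²/(2g) = 0.01850·(1720/0.383)·2.743²/(2·9.81) = 31.86 m
Δp = ρg·h_f = 1025·9.81·31.86 = 320.3 kPa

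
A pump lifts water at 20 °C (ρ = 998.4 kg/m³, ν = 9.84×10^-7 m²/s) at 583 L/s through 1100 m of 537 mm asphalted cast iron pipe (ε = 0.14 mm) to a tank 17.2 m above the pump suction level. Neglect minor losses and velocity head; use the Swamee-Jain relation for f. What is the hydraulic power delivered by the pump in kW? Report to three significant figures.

P_hyd ≈ 158 kW

V = 4Q/(πD²) = 2.574 m/s; Re = 1.40×10^6; ε/D = 2.61×10^-4; f = 0.01517
h_f = f(L/D)V²/2g = 10.50 m
Total head H = z + h_f = 17.2 + 10.50 = 27.70 m
P_hyd = ρgQH = 998.4·9.81·0.583·27.70 = 158.2 kW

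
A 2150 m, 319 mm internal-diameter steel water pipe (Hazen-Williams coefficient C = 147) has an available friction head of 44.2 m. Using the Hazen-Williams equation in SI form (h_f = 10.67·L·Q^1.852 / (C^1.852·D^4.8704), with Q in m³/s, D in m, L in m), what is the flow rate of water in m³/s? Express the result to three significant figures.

Rearranging: Q = [h_f·C^1.852·D^4.8704 / (10.67·L)]^(1/1.852)
Q = [44.2·147^1.852·0.319^4.8704 / (10.67·2150)]^0.540 = 0.2491 m³/s

Q ≈ 0.249 m³/s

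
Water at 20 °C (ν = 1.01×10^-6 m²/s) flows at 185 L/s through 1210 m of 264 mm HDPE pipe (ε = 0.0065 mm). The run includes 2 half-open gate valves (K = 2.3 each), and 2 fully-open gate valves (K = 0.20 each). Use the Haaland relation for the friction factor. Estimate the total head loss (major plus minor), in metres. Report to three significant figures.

V = 4Q/(πD²) = 3.380 m/s; V²/2g = 0.5822 m
Re = 8.83×10^5, ε/D = 2.46×10^-5 → f = 0.01226 (Haaland)
Major: h_f = f(L/D)·V²/2g = 0.01226·4583·0.5822 = 32.71 m
Minor: ΣK = 5.00; h_m = ΣK·V²/2g = 2.911 m
Total H_L = 32.71 + 2.911 = 35.62 m

H_L ≈ 35.6 m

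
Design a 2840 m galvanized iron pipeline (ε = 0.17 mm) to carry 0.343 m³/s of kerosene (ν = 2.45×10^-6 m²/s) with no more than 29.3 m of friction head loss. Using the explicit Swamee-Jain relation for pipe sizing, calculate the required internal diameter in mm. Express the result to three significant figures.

D ≈ 446 mm

Swamee-Jain (Type III): D = 0.66·[ε^1.25·(LQ²/(gh_f))^4.75 + ν·Q^9.4·(L/(gh_f))^5.2]^0.04
LQ²/(gh_f) = 1.162; L/(gh_f) = 9.881
Term 1 = ε^1.25·(…)^4.75 = 3.97×10^-5; Term 2 = ν·Q^9.4·(…)^5.2 = 1.56×10^-5
D = 0.66·(3.97×10^-5 + 1.56×10^-5)^0.04 = 0.4459 m = 446 mm
Check: V = 2.20 m/s, Re = 4.00×10^5, f = 0.01723, h_f = 27.0 m ≈ 29.3 m ✓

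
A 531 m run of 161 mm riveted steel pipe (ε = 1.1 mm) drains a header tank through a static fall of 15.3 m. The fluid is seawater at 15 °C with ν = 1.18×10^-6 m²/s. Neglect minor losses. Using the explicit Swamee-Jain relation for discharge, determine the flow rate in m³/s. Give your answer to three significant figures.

Swamee-Jain (Type II): Q = -0.965·√(gD⁵h_f/L)·ln[ε/(3.7D) + √(3.17ν²L/(gD³h_f))]
√(gD⁵h_f/L) = √(9.81·0.161⁵·15.3/531) = 0.005530
ε/(3.7D) = 0.00185; √(3.17ν²L/(gD³h_f)) = 6.12×10^-5
Q = -0.965·0.005530·ln(0.001908) = 0.03341 m³/s
Check: V = 1.64 m/s, Re = 2.24×10^5, f = 0.03395, h_f = 15.4 m ≈ 15.3 m ✓

Q ≈ 0.0334 m³/s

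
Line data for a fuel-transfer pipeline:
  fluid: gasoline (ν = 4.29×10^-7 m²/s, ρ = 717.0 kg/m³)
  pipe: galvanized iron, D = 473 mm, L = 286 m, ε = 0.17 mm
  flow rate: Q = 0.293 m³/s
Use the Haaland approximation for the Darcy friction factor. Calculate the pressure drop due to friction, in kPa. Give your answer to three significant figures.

V = 4Q/(πD²) = 4·0.293/(π·0.473²) = 1.667 m/s
Re = VD/ν = 1.667·0.473/4.29×10^-7 = 1.84×10^6 → turbulent
ε/D = 0.17/473 = 3.59×10^-4
Haaland: f = 0.01587
h_f = f(L/D)V²/(2g) = 0.01587·(286/0.473)·1.667²/(2·9.81) = 1.360 m
Δp = ρg·h_f = 717.0·9.81·1.360 = 9.565 kPa

Δp ≈ 9.57 kPa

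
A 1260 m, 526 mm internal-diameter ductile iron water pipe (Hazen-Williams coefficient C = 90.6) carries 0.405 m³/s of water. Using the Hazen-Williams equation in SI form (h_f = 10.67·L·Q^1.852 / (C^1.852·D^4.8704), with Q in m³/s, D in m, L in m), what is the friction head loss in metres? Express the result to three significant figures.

h_f = 10.67·1260·0.405^1.852 / (90.6^1.852·0.526^4.8704) = 13.67 m

h_f ≈ 13.7 m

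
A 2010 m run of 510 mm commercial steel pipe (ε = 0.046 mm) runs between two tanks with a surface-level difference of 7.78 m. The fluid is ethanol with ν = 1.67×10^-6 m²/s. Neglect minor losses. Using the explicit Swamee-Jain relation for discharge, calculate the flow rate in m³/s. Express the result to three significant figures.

Swamee-Jain (Type II): Q = -0.965·√(gD⁵h_f/L)·ln[ε/(3.7D) + √(3.17ν²L/(gD³h_f))]
√(gD⁵h_f/L) = √(9.81·0.510⁵·7.78/2010) = 0.03620
ε/(3.7D) = 2.44×10^-5; √(3.17ν²L/(gD³h_f)) = 4.19×10^-5
Q = -0.965·0.03620·ln(6.627×10^-5) = 0.3361 m³/s
Check: V = 1.65 m/s, Re = 5.02×10^5, f = 0.01434, h_f = 7.80 m ≈ 7.78 m ✓

Q ≈ 0.336 m³/s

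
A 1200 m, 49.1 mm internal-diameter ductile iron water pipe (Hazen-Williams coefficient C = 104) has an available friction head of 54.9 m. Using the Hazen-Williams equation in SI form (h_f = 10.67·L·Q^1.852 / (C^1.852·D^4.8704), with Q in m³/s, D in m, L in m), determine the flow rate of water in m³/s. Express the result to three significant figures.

Rearranging: Q = [h_f·C^1.852·D^4.8704 / (10.67·L)]^(1/1.852)
Q = [54.9·104^1.852·0.0491^4.8704 / (10.67·1200)]^0.540 = 0.001979 m³/s

Q ≈ 0.00198 m³/s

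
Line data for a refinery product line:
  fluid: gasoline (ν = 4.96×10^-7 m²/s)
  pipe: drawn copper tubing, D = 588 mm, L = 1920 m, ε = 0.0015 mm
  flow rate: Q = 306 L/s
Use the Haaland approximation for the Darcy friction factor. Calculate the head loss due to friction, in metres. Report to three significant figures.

h_f ≈ 2.34 m

V = 4Q/(πD²) = 4·0.306/(π·0.588²) = 1.127 m/s
Re = VD/ν = 1.127·0.588/4.96×10^-7 = 1.34×10^6 → turbulent
ε/D = 0.0015/588 = 2.55×10^-6
Haaland: f = 0.01109
h_f = f(L/D)V²/(2g) = 0.01109·(1920/0.588)·1.127²/(2·9.81) = 2.344 m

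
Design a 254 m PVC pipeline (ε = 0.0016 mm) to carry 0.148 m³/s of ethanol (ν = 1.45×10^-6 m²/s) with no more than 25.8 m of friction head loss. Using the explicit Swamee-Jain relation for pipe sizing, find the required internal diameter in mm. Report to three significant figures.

Swamee-Jain (Type III): D = 0.66·[ε^1.25·(LQ²/(gh_f))^4.75 + ν·Q^9.4·(L/(gh_f))^5.2]^0.04
LQ²/(gh_f) = 0.02198; L/(gh_f) = 1.004
Term 1 = ε^1.25·(…)^4.75 = 7.59×10^-16; Term 2 = ν·Q^9.4·(…)^5.2 = 2.34×10^-14
D = 0.66·(7.59×10^-16 + 2.34×10^-14)^0.04 = 0.1883 m = 188 mm
Check: V = 5.31 m/s, Re = 6.90×10^5, f = 0.01253, h_f = 24.3 m ≈ 25.8 m ✓

D ≈ 188 mm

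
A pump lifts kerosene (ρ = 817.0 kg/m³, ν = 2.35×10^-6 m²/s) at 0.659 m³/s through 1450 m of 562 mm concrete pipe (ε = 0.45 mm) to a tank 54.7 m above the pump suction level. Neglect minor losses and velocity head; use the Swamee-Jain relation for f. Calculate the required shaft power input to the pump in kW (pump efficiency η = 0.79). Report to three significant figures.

V = 4Q/(πD²) = 2.657 m/s; Re = 6.35×10^5; ε/D = 8.01×10^-4; f = 0.01928
h_f = f(L/D)V²/2g = 17.90 m
Total head H = z + h_f = 54.7 + 17.90 = 72.60 m
P_hyd = ρgQH = 817.0·9.81·0.659·72.60 = 383.4 kW
P_shaft = P_hyd/η = 383.4/0.79 = 485.4 kW

P_shaft ≈ 485 kW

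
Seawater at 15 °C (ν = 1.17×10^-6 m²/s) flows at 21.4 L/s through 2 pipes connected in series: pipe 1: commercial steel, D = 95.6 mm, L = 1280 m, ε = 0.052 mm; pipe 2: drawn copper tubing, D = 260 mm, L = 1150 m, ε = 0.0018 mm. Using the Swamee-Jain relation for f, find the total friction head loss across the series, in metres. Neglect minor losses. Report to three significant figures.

H ≈ 115 m

Pipe 1: V = 2.981 m/s, Re = 2.44×10^5, ε/D = 5.44×10^-4, f = 0.01886, h_1 = f(L/D)V²/2g = 114.4 m
Pipe 2: V = 0.4031 m/s, Re = 8.96×10^4, ε/D = 6.92×10^-6, f = 0.01832, h_2 = f(L/D)V²/2g = 0.6710 m
Series → Q common, losses add: H = Σh = 115.0 m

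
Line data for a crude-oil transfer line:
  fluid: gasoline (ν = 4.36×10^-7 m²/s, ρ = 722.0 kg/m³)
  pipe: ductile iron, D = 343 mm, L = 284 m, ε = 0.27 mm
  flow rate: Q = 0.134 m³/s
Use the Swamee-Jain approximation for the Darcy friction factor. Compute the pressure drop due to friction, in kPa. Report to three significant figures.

Δp ≈ 11.9 kPa

V = 4Q/(πD²) = 4·0.134/(π·0.343²) = 1.450 m/s
Re = VD/ν = 1.450·0.343/4.36×10^-7 = 1.14×10^6 → turbulent
ε/D = 0.27/343 = 7.87×10^-4
Swamee-Jain: f = 0.01895
h_f = f(L/D)V²/(2g) = 0.01895·(284/0.343)·1.450²/(2·9.81) = 1.681 m
Δp = ρg·h_f = 722.0·9.81·1.681 = 11.91 kPa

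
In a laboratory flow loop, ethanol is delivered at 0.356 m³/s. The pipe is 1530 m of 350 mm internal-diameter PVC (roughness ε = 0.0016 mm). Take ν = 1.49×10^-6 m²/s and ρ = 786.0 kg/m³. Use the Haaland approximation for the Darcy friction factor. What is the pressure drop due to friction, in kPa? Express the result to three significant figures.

Δp ≈ 281 kPa

V = 4Q/(πD²) = 4·0.356/(π·0.350²) = 3.700 m/s
Re = VD/ν = 3.700·0.350/1.49×10^-6 = 8.69×10^5 → turbulent
ε/D = 0.0016/350 = 4.57×10^-6
Haaland: f = 0.01193
h_f = f(L/D)V²/(2g) = 0.01193·(1530/0.350)·3.700²/(2·9.81) = 36.41 m
Δp = ρg·h_f = 786.0·9.81·36.41 = 280.7 kPa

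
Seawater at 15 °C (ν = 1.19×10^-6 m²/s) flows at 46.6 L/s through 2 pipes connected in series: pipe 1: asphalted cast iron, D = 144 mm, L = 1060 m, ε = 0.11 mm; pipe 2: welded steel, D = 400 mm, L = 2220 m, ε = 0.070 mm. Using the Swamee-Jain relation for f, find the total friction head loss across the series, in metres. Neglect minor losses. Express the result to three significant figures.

Pipe 1: V = 2.861 m/s, Re = 3.46×10^5, ε/D = 7.64×10^-4, f = 0.01956, h_1 = f(L/D)V²/2g = 60.07 m
Pipe 2: V = 0.3708 m/s, Re = 1.25×10^5, ε/D = 1.75×10^-4, f = 0.01819, h_2 = f(L/D)V²/2g = 0.7075 m
Series → Q common, losses add: H = Σh = 60.78 m

H ≈ 60.8 m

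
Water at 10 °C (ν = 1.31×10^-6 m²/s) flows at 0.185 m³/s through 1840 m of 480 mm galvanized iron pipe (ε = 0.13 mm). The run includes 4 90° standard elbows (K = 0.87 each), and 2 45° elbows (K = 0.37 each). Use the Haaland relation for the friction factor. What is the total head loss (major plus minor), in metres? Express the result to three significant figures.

H_L ≈ 3.55 m

V = 4Q/(πD²) = 1.022 m/s; V²/2g = 0.05327 m
Re = 3.75×10^5, ε/D = 2.71×10^-4 → f = 0.01627 (Haaland)
Major: h_f = f(L/D)·V²/2g = 0.01627·3833·0.05327 = 3.322 m
Minor: ΣK = 4.22; h_m = ΣK·V²/2g = 0.2248 m
Total H_L = 3.322 + 0.2248 = 3.547 m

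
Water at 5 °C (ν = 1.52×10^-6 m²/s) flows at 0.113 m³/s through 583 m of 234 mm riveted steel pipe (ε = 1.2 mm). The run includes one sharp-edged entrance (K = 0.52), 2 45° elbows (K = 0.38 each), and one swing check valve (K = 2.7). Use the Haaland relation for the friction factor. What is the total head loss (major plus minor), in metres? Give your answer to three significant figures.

V = 4Q/(πD²) = 2.628 m/s; V²/2g = 0.3519 m
Re = 4.05×10^5, ε/D = 0.00513 → f = 0.03087 (Haaland)
Major: h_f = f(L/D)·V²/2g = 0.03087·2491·0.3519 = 27.07 m
Minor: ΣK = 3.98; h_m = ΣK·V²/2g = 1.401 m
Total H_L = 27.07 + 1.401 = 28.47 m

H_L ≈ 28.5 m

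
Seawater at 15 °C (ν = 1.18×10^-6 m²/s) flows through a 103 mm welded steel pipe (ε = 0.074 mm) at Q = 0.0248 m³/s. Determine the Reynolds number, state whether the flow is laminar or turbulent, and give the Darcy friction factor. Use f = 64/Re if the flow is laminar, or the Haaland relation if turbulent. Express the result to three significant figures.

V = 4Q/(πD²) = 2.976 m/s
Re = VD/ν = 2.976·0.103/1.18×10^-6 = 2.60×10^5
Re > 4000 → turbulent; ε/D = 7.18×10^-4
Haaland: f = 0.01939

Re ≈ 2.60×10^5; turbulent; f ≈ 0.0194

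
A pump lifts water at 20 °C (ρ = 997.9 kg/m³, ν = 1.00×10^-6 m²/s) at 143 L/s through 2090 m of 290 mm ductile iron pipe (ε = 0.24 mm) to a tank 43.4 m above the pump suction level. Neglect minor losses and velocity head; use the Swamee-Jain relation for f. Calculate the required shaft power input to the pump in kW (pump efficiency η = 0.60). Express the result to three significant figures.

P_shaft ≈ 179 kW

V = 4Q/(πD²) = 2.165 m/s; Re = 6.28×10^5; ε/D = 8.28×10^-4; f = 0.01942
h_f = f(L/D)V²/2g = 33.44 m
Total head H = z + h_f = 43.4 + 33.44 = 76.84 m
P_hyd = ρgQH = 997.9·9.81·0.143·76.84 = 107.6 kW
P_shaft = P_hyd/η = 107.6/0.60 = 179.3 kW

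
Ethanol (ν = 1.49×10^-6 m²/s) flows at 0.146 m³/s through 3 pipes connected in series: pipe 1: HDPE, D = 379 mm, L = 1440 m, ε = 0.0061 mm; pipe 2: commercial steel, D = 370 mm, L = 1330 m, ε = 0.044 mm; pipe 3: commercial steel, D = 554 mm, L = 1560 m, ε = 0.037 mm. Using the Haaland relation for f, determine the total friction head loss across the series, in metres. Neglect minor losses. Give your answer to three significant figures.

Pipe 1: V = 1.294 m/s, Re = 3.29×10^5, ε/D = 1.61×10^-5, f = 0.01424, h_1 = f(L/D)V²/2g = 4.618 m
Pipe 2: V = 1.358 m/s, Re = 3.37×10^5, ε/D = 1.19×10^-4, f = 0.01516, h_2 = f(L/D)V²/2g = 5.121 m
Pipe 3: V = 0.6057 m/s, Re = 2.25×10^5, ε/D = 6.68×10^-5, f = 0.01564, h_3 = f(L/D)V²/2g = 0.8232 m
Series → Q common, losses add: H = Σh = 10.56 m

H ≈ 10.6 m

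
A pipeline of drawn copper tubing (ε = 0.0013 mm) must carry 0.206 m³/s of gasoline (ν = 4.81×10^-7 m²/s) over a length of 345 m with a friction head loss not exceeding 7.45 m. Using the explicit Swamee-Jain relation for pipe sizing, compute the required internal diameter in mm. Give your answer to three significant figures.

Swamee-Jain (Type III): D = 0.66·[ε^1.25·(LQ²/(gh_f))^4.75 + ν·Q^9.4·(L/(gh_f))^5.2]^0.04
LQ²/(gh_f) = 0.2003; L/(gh_f) = 4.721
Term 1 = ε^1.25·(…)^4.75 = 2.12×10^-11; Term 2 = ν·Q^9.4·(…)^5.2 = 5.46×10^-10
D = 0.66·(2.12×10^-11 + 5.46×10^-10)^0.04 = 0.2816 m = 282 mm
Check: V = 3.31 m/s, Re = 1.94×10^6, f = 0.01059, h_f = 7.23 m ≈ 7.45 m ✓

D ≈ 282 mm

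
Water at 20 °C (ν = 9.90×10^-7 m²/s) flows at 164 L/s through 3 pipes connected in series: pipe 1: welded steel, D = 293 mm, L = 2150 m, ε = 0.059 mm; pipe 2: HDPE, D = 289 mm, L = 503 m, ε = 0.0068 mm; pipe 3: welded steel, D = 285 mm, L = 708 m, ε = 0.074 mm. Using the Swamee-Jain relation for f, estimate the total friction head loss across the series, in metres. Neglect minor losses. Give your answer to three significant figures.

Pipe 1: V = 2.432 m/s, Re = 7.20×10^5, ε/D = 2.01×10^-4, f = 0.01509, h_1 = f(L/D)V²/2g = 33.40 m
Pipe 2: V = 2.500 m/s, Re = 7.30×10^5, ε/D = 2.35×10^-5, f = 0.01271, h_2 = f(L/D)V²/2g = 7.046 m
Pipe 3: V = 2.571 m/s, Re = 7.40×10^5, ε/D = 2.60×10^-4, f = 0.01563, h_3 = f(L/D)V²/2g = 13.08 m
Series → Q common, losses add: H = Σh = 53.52 m

H ≈ 53.5 m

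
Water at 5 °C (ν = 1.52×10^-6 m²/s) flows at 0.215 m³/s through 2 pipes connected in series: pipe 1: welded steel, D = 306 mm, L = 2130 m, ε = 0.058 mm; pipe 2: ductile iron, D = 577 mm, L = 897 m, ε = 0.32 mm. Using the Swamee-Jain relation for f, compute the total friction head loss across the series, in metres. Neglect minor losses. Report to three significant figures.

H ≈ 47.1 m

Pipe 1: V = 2.924 m/s, Re = 5.89×10^5, ε/D = 1.90×10^-4, f = 0.01520, h_1 = f(L/D)V²/2g = 46.10 m
Pipe 2: V = 0.8222 m/s, Re = 3.12×10^5, ε/D = 5.55×10^-4, f = 0.01859, h_2 = f(L/D)V²/2g = 0.9957 m
Series → Q common, losses add: H = Σh = 47.09 m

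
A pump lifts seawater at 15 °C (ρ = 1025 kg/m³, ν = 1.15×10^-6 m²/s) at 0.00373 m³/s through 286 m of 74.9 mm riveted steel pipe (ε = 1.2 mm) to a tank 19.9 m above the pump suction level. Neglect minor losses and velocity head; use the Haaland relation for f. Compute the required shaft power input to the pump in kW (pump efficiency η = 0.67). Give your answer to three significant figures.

V = 4Q/(πD²) = 0.8466 m/s; Re = 5.51×10^4; ε/D = 0.0160; f = 0.04561
h_f = f(L/D)V²/2g = 6.362 m
Total head H = z + h_f = 19.9 + 6.362 = 26.26 m
P_hyd = ρgQH = 1025·9.81·0.00373·26.26 = 0.9850 kW
P_shaft = P_hyd/η = 0.9850/0.67 = 1.470 kW

P_shaft ≈ 1.47 kW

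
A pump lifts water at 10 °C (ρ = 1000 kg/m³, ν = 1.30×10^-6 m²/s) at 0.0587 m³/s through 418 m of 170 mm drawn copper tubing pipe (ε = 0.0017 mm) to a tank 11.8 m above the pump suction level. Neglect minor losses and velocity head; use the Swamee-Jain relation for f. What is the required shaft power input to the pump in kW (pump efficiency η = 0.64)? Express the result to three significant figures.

P_shaft ≈ 21.3 kW

V = 4Q/(πD²) = 2.586 m/s; Re = 3.38×10^5; ε/D = 1.00×10^-5; f = 0.01418
h_f = f(L/D)V²/2g = 11.89 m
Total head H = z + h_f = 11.8 + 11.89 = 23.69 m
P_hyd = ρgQH = 1000·9.81·0.0587·23.69 = 13.64 kW
P_shaft = P_hyd/η = 13.64/0.64 = 21.31 kW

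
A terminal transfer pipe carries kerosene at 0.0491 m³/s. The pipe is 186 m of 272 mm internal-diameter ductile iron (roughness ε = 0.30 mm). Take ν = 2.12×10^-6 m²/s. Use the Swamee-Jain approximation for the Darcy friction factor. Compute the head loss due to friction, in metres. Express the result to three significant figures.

h_f ≈ 0.561 m

V = 4Q/(πD²) = 4·0.0491/(π·0.272²) = 0.8450 m/s
Re = VD/ν = 0.8450·0.272/2.12×10^-6 = 1.08×10^5 → turbulent
ε/D = 0.30/272 = 0.00110
Swamee-Jain: f = 0.02253
h_f = f(L/D)V²/(2g) = 0.02253·(186/0.272)·0.8450²/(2·9.81) = 0.5608 m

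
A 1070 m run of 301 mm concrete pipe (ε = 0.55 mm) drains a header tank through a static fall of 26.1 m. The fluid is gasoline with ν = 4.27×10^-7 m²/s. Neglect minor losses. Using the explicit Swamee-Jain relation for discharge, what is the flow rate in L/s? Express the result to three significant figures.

Swamee-Jain (Type II): Q = -0.965·√(gD⁵h_f/L)·ln[ε/(3.7D) + √(3.17ν²L/(gD³h_f))]
√(gD⁵h_f/L) = √(9.81·0.301⁵·26.1/1070) = 0.02432
ε/(3.7D) = 4.94×10^-4; √(3.17ν²L/(gD³h_f)) = 9.41×10^-6
Q = -0.965·0.02432·ln(5.033×10^-4) = 0.1782 m³/s
Check: V = 2.50 m/s, Re = 1.77×10^6, f = 0.02303, h_f = 26.2 m ≈ 26.1 m ✓

Q ≈ 178 L/s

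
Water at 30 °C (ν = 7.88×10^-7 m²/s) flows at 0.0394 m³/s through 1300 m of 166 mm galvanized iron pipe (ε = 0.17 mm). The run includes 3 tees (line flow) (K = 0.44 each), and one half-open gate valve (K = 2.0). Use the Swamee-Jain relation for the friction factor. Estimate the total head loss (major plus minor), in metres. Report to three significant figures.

V = 4Q/(πD²) = 1.820 m/s; V²/2g = 0.1689 m
Re = 3.84×10^5, ε/D = 0.00102 → f = 0.02064 (Swamee-Jain)
Major: h_f = f(L/D)·V²/2g = 0.02064·7831·0.1689 = 27.30 m
Minor: ΣK = 3.32; h_m = ΣK·V²/2g = 0.5608 m
Total H_L = 27.30 + 0.5608 = 27.87 m

H_L ≈ 27.9 m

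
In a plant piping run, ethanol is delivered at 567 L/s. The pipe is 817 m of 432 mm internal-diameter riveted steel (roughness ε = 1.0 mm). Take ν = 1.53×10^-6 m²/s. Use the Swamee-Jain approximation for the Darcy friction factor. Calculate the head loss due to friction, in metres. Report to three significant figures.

h_f ≈ 35.5 m

V = 4Q/(πD²) = 4·0.567/(π·0.432²) = 3.868 m/s
Re = VD/ν = 3.868·0.432/1.53×10^-6 = 1.09×10^6 → turbulent
ε/D = 1.0/432 = 0.00231
Swamee-Jain: f = 0.02458
h_f = f(L/D)V²/(2g) = 0.02458·(817/0.432)·3.868²/(2·9.81) = 35.45 m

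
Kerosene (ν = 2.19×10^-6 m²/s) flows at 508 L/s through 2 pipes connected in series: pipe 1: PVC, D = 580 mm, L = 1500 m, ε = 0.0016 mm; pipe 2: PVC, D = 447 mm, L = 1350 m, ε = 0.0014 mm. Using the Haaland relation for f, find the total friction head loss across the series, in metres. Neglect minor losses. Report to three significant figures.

Pipe 1: V = 1.923 m/s, Re = 5.09×10^5, ε/D = 2.76×10^-6, f = 0.01305, h_1 = f(L/D)V²/2g = 6.360 m
Pipe 2: V = 3.237 m/s, Re = 6.61×10^5, ε/D = 3.13×10^-6, f = 0.01248, h_2 = f(L/D)V²/2g = 20.13 m
Series → Q common, losses add: H = Σh = 26.49 m

H ≈ 26.5 m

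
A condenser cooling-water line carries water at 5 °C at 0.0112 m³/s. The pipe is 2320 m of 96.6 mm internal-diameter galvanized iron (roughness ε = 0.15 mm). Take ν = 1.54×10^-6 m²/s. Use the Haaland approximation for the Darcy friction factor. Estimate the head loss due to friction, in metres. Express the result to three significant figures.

h_f ≈ 68.0 m

V = 4Q/(πD²) = 4·0.0112/(π·0.0966²) = 1.528 m/s
Re = VD/ν = 1.528·0.0966/1.54×10^-6 = 9.59×10^4 → turbulent
ε/D = 0.15/96.6 = 0.00155
Haaland: f = 0.02380
h_f = f(L/D)V²/(2g) = 0.02380·(2320/0.0966)·1.528²/(2·9.81) = 68.03 m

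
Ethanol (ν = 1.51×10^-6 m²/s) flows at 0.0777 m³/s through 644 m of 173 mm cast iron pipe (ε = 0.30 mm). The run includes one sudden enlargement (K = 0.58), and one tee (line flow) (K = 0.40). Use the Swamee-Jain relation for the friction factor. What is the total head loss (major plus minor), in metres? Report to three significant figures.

V = 4Q/(πD²) = 3.306 m/s; V²/2g = 0.5569 m
Re = 3.79×10^5, ε/D = 0.00173 → f = 0.02322 (Swamee-Jain)
Major: h_f = f(L/D)·V²/2g = 0.02322·3723·0.5569 = 48.14 m
Minor: ΣK = 0.980; h_m = ΣK·V²/2g = 0.5458 m
Total H_L = 48.14 + 0.5458 = 48.69 m

H_L ≈ 48.7 m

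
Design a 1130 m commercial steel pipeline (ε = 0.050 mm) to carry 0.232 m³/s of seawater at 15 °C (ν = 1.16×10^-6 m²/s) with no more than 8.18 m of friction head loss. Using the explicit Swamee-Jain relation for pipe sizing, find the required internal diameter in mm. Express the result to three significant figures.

D ≈ 393 mm

Swamee-Jain (Type III): D = 0.66·[ε^1.25·(LQ²/(gh_f))^4.75 + ν·Q^9.4·(L/(gh_f))^5.2]^0.04
LQ²/(gh_f) = 0.7579; L/(gh_f) = 14.08
Term 1 = ε^1.25·(…)^4.75 = 1.13×10^-6; Term 2 = ν·Q^9.4·(…)^5.2 = 1.18×10^-6
D = 0.66·(1.13×10^-6 + 1.18×10^-6)^0.04 = 0.3927 m = 393 mm
Check: V = 1.92 m/s, Re = 6.48×10^5, f = 0.01440, h_f = 7.75 m ≈ 8.18 m ✓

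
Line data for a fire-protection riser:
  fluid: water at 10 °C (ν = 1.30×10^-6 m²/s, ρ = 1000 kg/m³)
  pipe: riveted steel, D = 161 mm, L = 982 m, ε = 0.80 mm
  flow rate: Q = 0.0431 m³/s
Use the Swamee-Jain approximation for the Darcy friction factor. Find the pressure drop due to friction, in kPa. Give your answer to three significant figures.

V = 4Q/(πD²) = 4·0.0431/(π·0.161²) = 2.117 m/s
Re = VD/ν = 2.117·0.161/1.30×10^-6 = 2.62×10^5 → turbulent
ε/D = 0.80/161 = 0.00497
Swamee-Jain: f = 0.03082
h_f = f(L/D)V²/(2g) = 0.03082·(982/0.161)·2.117²/(2·9.81) = 42.95 m
Δp = ρg·h_f = 1000·9.81·42.95 = 421.3 kPa

Δp ≈ 421 kPa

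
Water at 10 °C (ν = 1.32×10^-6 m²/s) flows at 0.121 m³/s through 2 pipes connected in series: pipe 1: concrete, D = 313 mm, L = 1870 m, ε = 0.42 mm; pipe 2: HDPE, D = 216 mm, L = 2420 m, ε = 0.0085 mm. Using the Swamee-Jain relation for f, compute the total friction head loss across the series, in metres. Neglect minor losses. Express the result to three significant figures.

Pipe 1: V = 1.573 m/s, Re = 3.73×10^5, ε/D = 0.00134, f = 0.02190, h_1 = f(L/D)V²/2g = 16.49 m
Pipe 2: V = 3.302 m/s, Re = 5.40×10^5, ε/D = 3.94×10^-5, f = 0.01354, h_2 = f(L/D)V²/2g = 84.28 m
Series → Q common, losses add: H = Σh = 100.8 m

H ≈ 101 m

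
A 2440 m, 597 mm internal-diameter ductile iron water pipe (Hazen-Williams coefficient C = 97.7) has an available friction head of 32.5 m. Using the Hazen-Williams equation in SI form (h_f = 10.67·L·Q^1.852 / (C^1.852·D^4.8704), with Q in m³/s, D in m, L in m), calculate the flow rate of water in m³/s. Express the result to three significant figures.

Q ≈ 0.681 m³/s

Rearranging: Q = [h_f·C^1.852·D^4.8704 / (10.67·L)]^(1/1.852)
Q = [32.5·97.7^1.852·0.597^4.8704 / (10.67·2440)]^0.540 = 0.6806 m³/s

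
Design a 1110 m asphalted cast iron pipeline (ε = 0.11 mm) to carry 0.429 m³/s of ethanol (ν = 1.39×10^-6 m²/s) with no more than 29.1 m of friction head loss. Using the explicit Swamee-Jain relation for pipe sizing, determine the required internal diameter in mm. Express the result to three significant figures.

D ≈ 396 mm

Swamee-Jain (Type III): D = 0.66·[ε^1.25·(LQ²/(gh_f))^4.75 + ν·Q^9.4·(L/(gh_f))^5.2]^0.04
LQ²/(gh_f) = 0.7156; L/(gh_f) = 3.888
Term 1 = ε^1.25·(…)^4.75 = 2.30×10^-6; Term 2 = ν·Q^9.4·(…)^5.2 = 5.69×10^-7
D = 0.66·(2.30×10^-6 + 5.69×10^-7)^0.04 = 0.3961 m = 396 mm
Check: V = 3.48 m/s, Re = 9.92×10^5, f = 0.01556, h_f = 26.9 m ≈ 29.1 m ✓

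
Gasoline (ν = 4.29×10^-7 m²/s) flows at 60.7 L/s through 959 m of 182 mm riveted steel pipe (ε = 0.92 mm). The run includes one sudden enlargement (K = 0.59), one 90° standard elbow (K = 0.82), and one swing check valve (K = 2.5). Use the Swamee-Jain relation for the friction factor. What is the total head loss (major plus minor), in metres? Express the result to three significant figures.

H_L ≈ 45.9 m

V = 4Q/(πD²) = 2.333 m/s; V²/2g = 0.2775 m
Re = 9.90×10^5, ε/D = 0.00505 → f = 0.03062 (Swamee-Jain)
Major: h_f = f(L/D)·V²/2g = 0.03062·5269·0.2775 = 44.77 m
Minor: ΣK = 3.91; h_m = ΣK·V²/2g = 1.085 m
Total H_L = 44.77 + 1.085 = 45.86 m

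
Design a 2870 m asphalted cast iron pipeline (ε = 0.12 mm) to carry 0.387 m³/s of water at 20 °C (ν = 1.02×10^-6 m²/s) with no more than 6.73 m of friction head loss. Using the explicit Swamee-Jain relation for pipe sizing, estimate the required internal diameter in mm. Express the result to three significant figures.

Swamee-Jain (Type III): D = 0.66·[ε^1.25·(LQ²/(gh_f))^4.75 + ν·Q^9.4·(L/(gh_f))^5.2]^0.04
LQ²/(gh_f) = 6.511; L/(gh_f) = 43.47
Term 1 = ε^1.25·(…)^4.75 = 0.0920; Term 2 = ν·Q^9.4·(…)^5.2 = 0.0448
D = 0.66·(0.0920 + 0.0448)^0.04 = 0.6095 m = 610 mm
Check: V = 1.33 m/s, Re = 7.93×10^5, f = 0.01495, h_f = 6.31 m ≈ 6.73 m ✓

D ≈ 610 mm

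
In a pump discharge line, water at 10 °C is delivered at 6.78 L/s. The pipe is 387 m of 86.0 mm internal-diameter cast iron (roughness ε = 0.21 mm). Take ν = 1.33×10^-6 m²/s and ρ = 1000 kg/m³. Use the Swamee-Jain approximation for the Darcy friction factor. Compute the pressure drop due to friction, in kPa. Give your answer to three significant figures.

V = 4Q/(πD²) = 4·0.00678/(π·0.0860²) = 1.167 m/s
Re = VD/ν = 1.167·0.0860/1.33×10^-6 = 7.55×10^4 → turbulent
ε/D = 0.21/86.0 = 0.00244
Swamee-Jain: f = 0.02690
h_f = f(L/D)V²/(2g) = 0.02690·(387/0.0860)·1.167²/(2·9.81) = 8.404 m
Δp = ρg·h_f = 1000·9.81·8.404 = 82.44 kPa

Δp ≈ 82.4 kPa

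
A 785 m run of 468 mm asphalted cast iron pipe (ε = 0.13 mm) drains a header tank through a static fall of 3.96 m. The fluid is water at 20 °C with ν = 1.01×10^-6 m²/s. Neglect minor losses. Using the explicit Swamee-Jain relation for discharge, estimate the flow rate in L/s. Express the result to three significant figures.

Swamee-Jain (Type II): Q = -0.965·√(gD⁵h_f/L)·ln[ε/(3.7D) + √(3.17ν²L/(gD³h_f))]
√(gD⁵h_f/L) = √(9.81·0.468⁵·3.96/785) = 0.03333
ε/(3.7D) = 7.51×10^-5; √(3.17ν²L/(gD³h_f)) = 2.52×10^-5
Q = -0.965·0.03333·ln(1.003×10^-4) = 0.2962 m³/s
Check: V = 1.72 m/s, Re = 7.98×10^5, f = 0.01573, h_f = 3.99 m ≈ 3.96 m ✓

Q ≈ 296 L/s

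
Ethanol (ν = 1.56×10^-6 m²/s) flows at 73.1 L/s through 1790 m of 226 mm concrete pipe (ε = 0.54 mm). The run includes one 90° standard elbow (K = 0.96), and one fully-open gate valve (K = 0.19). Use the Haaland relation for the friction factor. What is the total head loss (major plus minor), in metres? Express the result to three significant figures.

V = 4Q/(πD²) = 1.822 m/s; V²/2g = 0.1692 m
Re = 2.64×10^5, ε/D = 0.00239 → f = 0.02515 (Haaland)
Major: h_f = f(L/D)·V²/2g = 0.02515·7920·0.1692 = 33.72 m
Minor: ΣK = 1.15; h_m = ΣK·V²/2g = 0.1946 m
Total H_L = 33.72 + 0.1946 = 33.91 m

H_L ≈ 33.9 m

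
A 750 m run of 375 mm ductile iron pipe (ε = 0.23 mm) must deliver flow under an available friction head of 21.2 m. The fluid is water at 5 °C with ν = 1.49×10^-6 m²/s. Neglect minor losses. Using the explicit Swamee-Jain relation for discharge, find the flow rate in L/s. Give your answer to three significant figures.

Q ≈ 375 L/s

Swamee-Jain (Type II): Q = -0.965·√(gD⁵h_f/L)·ln[ε/(3.7D) + √(3.17ν²L/(gD³h_f))]
√(gD⁵h_f/L) = √(9.81·0.375⁵·21.2/750) = 0.04535
ε/(3.7D) = 1.66×10^-4; √(3.17ν²L/(gD³h_f)) = 2.19×10^-5
Q = -0.965·0.04535·ln(1.877×10^-4) = 0.3755 m³/s
Check: V = 3.40 m/s, Re = 8.56×10^5, f = 0.01810, h_f = 21.3 m ≈ 21.2 m ✓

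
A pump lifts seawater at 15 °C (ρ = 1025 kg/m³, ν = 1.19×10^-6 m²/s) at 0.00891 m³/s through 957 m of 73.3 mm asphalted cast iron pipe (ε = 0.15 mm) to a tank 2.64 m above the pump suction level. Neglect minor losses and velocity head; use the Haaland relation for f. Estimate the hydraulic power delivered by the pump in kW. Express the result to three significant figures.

V = 4Q/(πD²) = 2.111 m/s; Re = 1.30×10^5; ε/D = 0.00205; f = 0.02478
h_f = f(L/D)V²/2g = 73.50 m
Total head H = z + h_f = 2.64 + 73.50 = 76.14 m
P_hyd = ρgQH = 1025·9.81·0.00891·76.14 = 6.822 kW

P_hyd ≈ 6.82 kW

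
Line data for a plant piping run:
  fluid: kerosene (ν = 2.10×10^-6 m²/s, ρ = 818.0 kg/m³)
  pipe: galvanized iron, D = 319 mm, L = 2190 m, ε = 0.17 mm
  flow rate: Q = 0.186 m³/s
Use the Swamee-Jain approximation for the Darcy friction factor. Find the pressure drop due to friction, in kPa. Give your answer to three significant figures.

Δp ≈ 279 kPa

V = 4Q/(πD²) = 4·0.186/(π·0.319²) = 2.327 m/s
Re = VD/ν = 2.327·0.319/2.10×10^-6 = 3.54×10^5 → turbulent
ε/D = 0.17/319 = 5.33×10^-4
Swamee-Jain: f = 0.01832
h_f = f(L/D)V²/(2g) = 0.01832·(2190/0.319)·2.327²/(2·9.81) = 34.72 m
Δp = ρg·h_f = 818.0·9.81·34.72 = 278.6 kPa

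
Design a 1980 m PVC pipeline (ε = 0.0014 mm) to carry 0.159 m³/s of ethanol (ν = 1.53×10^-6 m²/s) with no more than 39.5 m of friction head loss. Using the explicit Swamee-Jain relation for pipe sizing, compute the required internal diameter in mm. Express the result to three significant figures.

Swamee-Jain (Type III): D = 0.66·[ε^1.25·(LQ²/(gh_f))^4.75 + ν·Q^9.4·(L/(gh_f))^5.2]^0.04
LQ²/(gh_f) = 0.1292; L/(gh_f) = 5.110
Term 1 = ε^1.25·(…)^4.75 = 2.89×10^-12; Term 2 = ν·Q^9.4·(…)^5.2 = 2.30×10^-10
D = 0.66·(2.89×10^-12 + 2.30×10^-10)^0.04 = 0.2718 m = 272 mm
Check: V = 2.74 m/s, Re = 4.87×10^5, f = 0.01324, h_f = 36.9 m ≈ 39.5 m ✓

D ≈ 272 mm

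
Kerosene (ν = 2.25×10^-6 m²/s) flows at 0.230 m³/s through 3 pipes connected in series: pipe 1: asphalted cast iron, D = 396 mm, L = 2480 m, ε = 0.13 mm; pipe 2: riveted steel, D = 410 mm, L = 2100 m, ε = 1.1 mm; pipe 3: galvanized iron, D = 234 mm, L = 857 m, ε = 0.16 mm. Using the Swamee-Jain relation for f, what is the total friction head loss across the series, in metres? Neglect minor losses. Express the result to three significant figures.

Pipe 1: V = 1.867 m/s, Re = 3.29×10^5, ε/D = 3.28×10^-4, f = 0.01712, h_1 = f(L/D)V²/2g = 19.06 m
Pipe 2: V = 1.742 m/s, Re = 3.17×10^5, ε/D = 0.00268, f = 0.02597, h_2 = f(L/D)V²/2g = 20.57 m
Pipe 3: V = 5.348 m/s, Re = 5.56×10^5, ε/D = 6.84×10^-4, f = 0.01876, h_3 = f(L/D)V²/2g = 100.2 m
Series → Q common, losses add: H = Σh = 139.8 m

H ≈ 140 m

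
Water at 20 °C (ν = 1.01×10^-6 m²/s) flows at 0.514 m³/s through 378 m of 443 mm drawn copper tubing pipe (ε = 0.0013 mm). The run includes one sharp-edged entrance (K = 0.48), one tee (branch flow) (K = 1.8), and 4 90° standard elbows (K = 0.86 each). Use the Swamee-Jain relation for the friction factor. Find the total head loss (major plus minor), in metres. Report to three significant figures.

V = 4Q/(πD²) = 3.335 m/s; V²/2g = 0.5668 m
Re = 1.46×10^6, ε/D = 2.93×10^-6 → f = 0.01099 (Swamee-Jain)
Major: h_f = f(L/D)·V²/2g = 0.01099·853.3·0.5668 = 5.316 m
Minor: ΣK = 5.72; h_m = ΣK·V²/2g = 3.242 m
Total H_L = 5.316 + 3.242 = 8.558 m

H_L ≈ 8.56 m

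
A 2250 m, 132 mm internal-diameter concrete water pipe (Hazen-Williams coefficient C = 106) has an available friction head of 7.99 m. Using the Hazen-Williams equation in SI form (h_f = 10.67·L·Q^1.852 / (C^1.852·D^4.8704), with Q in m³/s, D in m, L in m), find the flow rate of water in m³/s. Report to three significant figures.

Q ≈ 0.00683 m³/s

Rearranging: Q = [h_f·C^1.852·D^4.8704 / (10.67·L)]^(1/1.852)
Q = [7.99·106^1.852·0.132^4.8704 / (10.67·2250)]^0.540 = 0.006835 m³/s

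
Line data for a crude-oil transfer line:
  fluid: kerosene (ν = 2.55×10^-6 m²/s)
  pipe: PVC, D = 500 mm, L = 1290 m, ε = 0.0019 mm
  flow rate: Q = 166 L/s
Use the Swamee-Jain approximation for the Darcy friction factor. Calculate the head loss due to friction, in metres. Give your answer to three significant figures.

V = 4Q/(πD²) = 4·0.166/(π·0.500²) = 0.8454 m/s
Re = VD/ν = 0.8454·0.500/2.55×10^-6 = 1.66×10^5 → turbulent
ε/D = 0.0019/500 = 3.80×10^-6
Swamee-Jain: f = 0.01615
h_f = f(L/D)V²/(2g) = 0.01615·(1290/0.500)·0.8454²/(2·9.81) = 1.518 m

h_f ≈ 1.52 m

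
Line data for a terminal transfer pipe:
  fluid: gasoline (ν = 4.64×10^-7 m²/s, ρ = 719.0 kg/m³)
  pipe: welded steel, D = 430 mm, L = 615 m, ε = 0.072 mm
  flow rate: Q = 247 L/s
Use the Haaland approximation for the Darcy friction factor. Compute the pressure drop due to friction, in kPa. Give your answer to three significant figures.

Δp ≈ 20.7 kPa

V = 4Q/(πD²) = 4·0.247/(π·0.430²) = 1.701 m/s
Re = VD/ν = 1.701·0.430/4.64×10^-7 = 1.58×10^6 → turbulent
ε/D = 0.072/430 = 1.67×10^-4
Haaland: f = 0.01390
h_f = f(L/D)V²/(2g) = 0.01390·(615/0.430)·1.701²/(2·9.81) = 2.932 m
Δp = ρg·h_f = 719.0·9.81·2.932 = 20.68 kPa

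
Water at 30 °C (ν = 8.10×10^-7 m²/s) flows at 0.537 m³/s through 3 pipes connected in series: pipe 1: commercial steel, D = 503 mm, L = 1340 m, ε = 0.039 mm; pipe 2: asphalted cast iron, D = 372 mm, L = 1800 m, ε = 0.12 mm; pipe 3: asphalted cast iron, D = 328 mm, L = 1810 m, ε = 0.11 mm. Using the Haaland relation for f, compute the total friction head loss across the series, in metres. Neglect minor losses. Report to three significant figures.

H ≈ 282 m

Pipe 1: V = 2.702 m/s, Re = 1.68×10^6, ε/D = 7.75×10^-5, f = 0.01245, h_1 = f(L/D)V²/2g = 12.35 m
Pipe 2: V = 4.941 m/s, Re = 2.27×10^6, ε/D = 3.23×10^-4, f = 0.01548, h_2 = f(L/D)V²/2g = 93.18 m
Pipe 3: V = 6.355 m/s, Re = 2.57×10^6, ε/D = 3.35×10^-4, f = 0.01556, h_3 = f(L/D)V²/2g = 176.8 m
Series → Q common, losses add: H = Σh = 282.3 m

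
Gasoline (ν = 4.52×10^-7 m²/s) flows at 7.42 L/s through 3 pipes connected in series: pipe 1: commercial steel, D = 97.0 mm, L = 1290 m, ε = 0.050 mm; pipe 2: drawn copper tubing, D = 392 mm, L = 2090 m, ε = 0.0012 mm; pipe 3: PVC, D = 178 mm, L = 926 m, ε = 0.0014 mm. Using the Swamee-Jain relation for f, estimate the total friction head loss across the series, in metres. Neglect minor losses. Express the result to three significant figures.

Pipe 1: V = 1.004 m/s, Re = 2.15×10^5, ε/D = 5.15×10^-4, f = 0.01889, h_1 = f(L/D)V²/2g = 12.91 m
Pipe 2: V = 0.06148 m/s, Re = 5.33×10^4, ε/D = 3.06×10^-6, f = 0.02048, h_2 = f(L/D)V²/2g = 0.02103 m
Pipe 3: V = 0.2982 m/s, Re = 1.17×10^5, ε/D = 7.87×10^-6, f = 0.01733, h_3 = f(L/D)V²/2g = 0.4086 m
Series → Q common, losses add: H = Σh = 13.34 m

H ≈ 13.3 m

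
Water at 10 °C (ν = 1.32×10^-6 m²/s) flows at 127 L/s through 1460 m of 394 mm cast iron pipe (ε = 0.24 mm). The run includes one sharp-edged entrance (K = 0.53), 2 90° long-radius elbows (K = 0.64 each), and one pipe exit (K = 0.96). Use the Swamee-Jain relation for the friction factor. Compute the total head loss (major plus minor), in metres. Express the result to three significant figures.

H_L ≈ 4.02 m

V = 4Q/(πD²) = 1.042 m/s; V²/2g = 0.05530 m
Re = 3.11×10^5, ε/D = 6.09×10^-4 → f = 0.01889 (Swamee-Jain)
Major: h_f = f(L/D)·V²/2g = 0.01889·3706·0.05530 = 3.870 m
Minor: ΣK = 2.77; h_m = ΣK·V²/2g = 0.1532 m
Total H_L = 3.870 + 0.1532 = 4.024 m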